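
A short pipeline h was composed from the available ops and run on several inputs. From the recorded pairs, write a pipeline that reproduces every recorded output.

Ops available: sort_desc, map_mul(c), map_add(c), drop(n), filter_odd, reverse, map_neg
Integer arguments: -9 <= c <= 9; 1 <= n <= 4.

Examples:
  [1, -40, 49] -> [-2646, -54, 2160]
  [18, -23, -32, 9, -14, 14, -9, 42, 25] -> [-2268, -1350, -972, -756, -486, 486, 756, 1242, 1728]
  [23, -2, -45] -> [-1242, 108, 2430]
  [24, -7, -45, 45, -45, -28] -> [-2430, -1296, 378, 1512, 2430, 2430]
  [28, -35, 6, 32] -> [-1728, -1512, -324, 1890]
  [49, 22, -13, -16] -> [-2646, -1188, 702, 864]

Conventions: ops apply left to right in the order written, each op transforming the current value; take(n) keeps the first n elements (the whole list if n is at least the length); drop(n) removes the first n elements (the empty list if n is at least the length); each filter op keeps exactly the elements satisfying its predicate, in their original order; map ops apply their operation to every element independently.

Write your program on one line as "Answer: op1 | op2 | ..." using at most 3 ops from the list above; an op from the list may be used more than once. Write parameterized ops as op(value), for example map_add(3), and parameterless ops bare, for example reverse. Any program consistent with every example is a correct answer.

map_mul(6) | sort_desc | map_mul(-9)

Check, running the answer program on each example:
  [1, -40, 49] -> [6, -240, 294] -> [294, 6, -240] -> [-2646, -54, 2160]
  [18, -23, -32, 9, -14, 14, -9, 42, 25] -> [108, -138, -192, 54, -84, 84, -54, 252, 150] -> [252, 150, 108, 84, 54, -54, -84, -138, -192] -> [-2268, -1350, -972, -756, -486, 486, 756, 1242, 1728]
  [23, -2, -45] -> [138, -12, -270] -> [138, -12, -270] -> [-1242, 108, 2430]
  [24, -7, -45, 45, -45, -28] -> [144, -42, -270, 270, -270, -168] -> [270, 144, -42, -168, -270, -270] -> [-2430, -1296, 378, 1512, 2430, 2430]
  [28, -35, 6, 32] -> [168, -210, 36, 192] -> [192, 168, 36, -210] -> [-1728, -1512, -324, 1890]
  [49, 22, -13, -16] -> [294, 132, -78, -96] -> [294, 132, -78, -96] -> [-2646, -1188, 702, 864]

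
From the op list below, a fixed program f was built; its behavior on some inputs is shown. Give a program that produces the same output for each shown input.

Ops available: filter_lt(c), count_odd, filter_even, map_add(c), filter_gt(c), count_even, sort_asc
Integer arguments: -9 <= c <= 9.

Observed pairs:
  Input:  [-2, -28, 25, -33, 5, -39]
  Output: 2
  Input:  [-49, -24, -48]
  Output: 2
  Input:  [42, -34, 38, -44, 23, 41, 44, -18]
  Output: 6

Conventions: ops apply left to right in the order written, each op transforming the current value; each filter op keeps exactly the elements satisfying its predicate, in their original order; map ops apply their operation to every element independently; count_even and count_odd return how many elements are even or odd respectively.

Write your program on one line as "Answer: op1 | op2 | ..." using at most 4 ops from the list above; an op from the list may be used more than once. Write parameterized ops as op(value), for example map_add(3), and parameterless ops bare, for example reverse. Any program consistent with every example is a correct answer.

sort_asc | map_add(-9) | map_add(-6) | count_odd

Check, running the answer program on each example:
  [-2, -28, 25, -33, 5, -39] -> [-39, -33, -28, -2, 5, 25] -> [-48, -42, -37, -11, -4, 16] -> [-54, -48, -43, -17, -10, 10] -> 2
  [-49, -24, -48] -> [-49, -48, -24] -> [-58, -57, -33] -> [-64, -63, -39] -> 2
  [42, -34, 38, -44, 23, 41, 44, -18] -> [-44, -34, -18, 23, 38, 41, 42, 44] -> [-53, -43, -27, 14, 29, 32, 33, 35] -> [-59, -49, -33, 8, 23, 26, 27, 29] -> 6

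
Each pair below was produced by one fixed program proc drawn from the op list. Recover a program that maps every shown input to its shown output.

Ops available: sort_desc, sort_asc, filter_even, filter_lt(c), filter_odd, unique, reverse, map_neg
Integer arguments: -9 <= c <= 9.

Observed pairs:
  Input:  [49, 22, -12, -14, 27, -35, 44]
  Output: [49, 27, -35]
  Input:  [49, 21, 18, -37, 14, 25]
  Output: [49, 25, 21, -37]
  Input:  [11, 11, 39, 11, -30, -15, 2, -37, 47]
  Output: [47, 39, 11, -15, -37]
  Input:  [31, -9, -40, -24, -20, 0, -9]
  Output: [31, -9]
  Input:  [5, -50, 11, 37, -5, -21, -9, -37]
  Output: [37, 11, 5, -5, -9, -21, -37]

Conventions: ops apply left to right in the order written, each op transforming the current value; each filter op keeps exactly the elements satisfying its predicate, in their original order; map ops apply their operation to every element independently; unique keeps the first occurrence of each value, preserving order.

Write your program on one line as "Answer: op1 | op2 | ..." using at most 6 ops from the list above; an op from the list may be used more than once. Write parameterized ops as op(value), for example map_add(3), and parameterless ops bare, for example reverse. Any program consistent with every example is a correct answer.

map_neg | sort_asc | filter_odd | unique | map_neg

Check, running the answer program on each example:
  [49, 22, -12, -14, 27, -35, 44] -> [-49, -22, 12, 14, -27, 35, -44] -> [-49, -44, -27, -22, 12, 14, 35] -> [-49, -27, 35] -> [-49, -27, 35] -> [49, 27, -35]
  [49, 21, 18, -37, 14, 25] -> [-49, -21, -18, 37, -14, -25] -> [-49, -25, -21, -18, -14, 37] -> [-49, -25, -21, 37] -> [-49, -25, -21, 37] -> [49, 25, 21, -37]
  [11, 11, 39, 11, -30, -15, 2, -37, 47] -> [-11, -11, -39, -11, 30, 15, -2, 37, -47] -> [-47, -39, -11, -11, -11, -2, 15, 30, 37] -> [-47, -39, -11, -11, -11, 15, 37] -> [-47, -39, -11, 15, 37] -> [47, 39, 11, -15, -37]
  [31, -9, -40, -24, -20, 0, -9] -> [-31, 9, 40, 24, 20, 0, 9] -> [-31, 0, 9, 9, 20, 24, 40] -> [-31, 9, 9] -> [-31, 9] -> [31, -9]
  [5, -50, 11, 37, -5, -21, -9, -37] -> [-5, 50, -11, -37, 5, 21, 9, 37] -> [-37, -11, -5, 5, 9, 21, 37, 50] -> [-37, -11, -5, 5, 9, 21, 37] -> [-37, -11, -5, 5, 9, 21, 37] -> [37, 11, 5, -5, -9, -21, -37]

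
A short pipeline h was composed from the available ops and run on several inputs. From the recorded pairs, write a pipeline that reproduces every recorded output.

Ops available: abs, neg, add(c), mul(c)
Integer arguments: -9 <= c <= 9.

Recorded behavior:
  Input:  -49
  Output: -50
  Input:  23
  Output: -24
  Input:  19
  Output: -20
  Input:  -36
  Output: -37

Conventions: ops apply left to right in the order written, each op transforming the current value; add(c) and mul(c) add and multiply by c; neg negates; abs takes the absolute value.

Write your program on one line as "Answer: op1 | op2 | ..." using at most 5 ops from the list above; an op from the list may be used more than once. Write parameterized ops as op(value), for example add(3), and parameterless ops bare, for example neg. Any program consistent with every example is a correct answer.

mul(-1) | abs | neg | add(-9) | add(8)

Check, running the answer program on each example:
  -49 -> 49 -> 49 -> -49 -> -58 -> -50
  23 -> -23 -> 23 -> -23 -> -32 -> -24
  19 -> -19 -> 19 -> -19 -> -28 -> -20
  -36 -> 36 -> 36 -> -36 -> -45 -> -37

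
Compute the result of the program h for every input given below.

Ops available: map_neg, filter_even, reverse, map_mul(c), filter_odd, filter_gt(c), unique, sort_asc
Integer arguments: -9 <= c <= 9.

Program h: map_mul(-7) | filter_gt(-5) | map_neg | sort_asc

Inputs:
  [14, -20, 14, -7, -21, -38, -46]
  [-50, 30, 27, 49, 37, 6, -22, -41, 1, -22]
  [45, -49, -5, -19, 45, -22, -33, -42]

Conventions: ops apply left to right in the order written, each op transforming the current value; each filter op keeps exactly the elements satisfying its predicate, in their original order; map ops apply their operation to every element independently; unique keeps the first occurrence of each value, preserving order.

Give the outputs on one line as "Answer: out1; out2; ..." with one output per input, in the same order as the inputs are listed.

Execution, op by op:
  [14, -20, 14, -7, -21, -38, -46] -> [-98, 140, -98, 49, 147, 266, 322] -> [140, 49, 147, 266, 322] -> [-140, -49, -147, -266, -322] -> [-322, -266, -147, -140, -49]
  [-50, 30, 27, 49, 37, 6, -22, -41, 1, -22] -> [350, -210, -189, -343, -259, -42, 154, 287, -7, 154] -> [350, 154, 287, 154] -> [-350, -154, -287, -154] -> [-350, -287, -154, -154]
  [45, -49, -5, -19, 45, -22, -33, -42] -> [-315, 343, 35, 133, -315, 154, 231, 294] -> [343, 35, 133, 154, 231, 294] -> [-343, -35, -133, -154, -231, -294] -> [-343, -294, -231, -154, -133, -35]

[-322, -266, -147, -140, -49]; [-350, -287, -154, -154]; [-343, -294, -231, -154, -133, -35]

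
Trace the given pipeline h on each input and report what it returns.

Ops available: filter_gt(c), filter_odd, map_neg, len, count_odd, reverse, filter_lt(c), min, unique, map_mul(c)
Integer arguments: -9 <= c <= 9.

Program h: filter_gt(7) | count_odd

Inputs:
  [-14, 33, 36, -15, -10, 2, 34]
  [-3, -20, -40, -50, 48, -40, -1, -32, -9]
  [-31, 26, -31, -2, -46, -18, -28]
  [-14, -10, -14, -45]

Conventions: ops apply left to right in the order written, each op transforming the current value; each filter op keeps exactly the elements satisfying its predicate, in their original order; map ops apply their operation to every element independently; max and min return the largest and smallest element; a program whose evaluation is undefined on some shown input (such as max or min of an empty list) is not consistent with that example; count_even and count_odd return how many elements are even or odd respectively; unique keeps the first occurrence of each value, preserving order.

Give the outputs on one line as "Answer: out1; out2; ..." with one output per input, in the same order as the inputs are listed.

1; 0; 0; 0

Execution, op by op:
  [-14, 33, 36, -15, -10, 2, 34] -> [33, 36, 34] -> 1
  [-3, -20, -40, -50, 48, -40, -1, -32, -9] -> [48] -> 0
  [-31, 26, -31, -2, -46, -18, -28] -> [26] -> 0
  [-14, -10, -14, -45] -> [] -> 0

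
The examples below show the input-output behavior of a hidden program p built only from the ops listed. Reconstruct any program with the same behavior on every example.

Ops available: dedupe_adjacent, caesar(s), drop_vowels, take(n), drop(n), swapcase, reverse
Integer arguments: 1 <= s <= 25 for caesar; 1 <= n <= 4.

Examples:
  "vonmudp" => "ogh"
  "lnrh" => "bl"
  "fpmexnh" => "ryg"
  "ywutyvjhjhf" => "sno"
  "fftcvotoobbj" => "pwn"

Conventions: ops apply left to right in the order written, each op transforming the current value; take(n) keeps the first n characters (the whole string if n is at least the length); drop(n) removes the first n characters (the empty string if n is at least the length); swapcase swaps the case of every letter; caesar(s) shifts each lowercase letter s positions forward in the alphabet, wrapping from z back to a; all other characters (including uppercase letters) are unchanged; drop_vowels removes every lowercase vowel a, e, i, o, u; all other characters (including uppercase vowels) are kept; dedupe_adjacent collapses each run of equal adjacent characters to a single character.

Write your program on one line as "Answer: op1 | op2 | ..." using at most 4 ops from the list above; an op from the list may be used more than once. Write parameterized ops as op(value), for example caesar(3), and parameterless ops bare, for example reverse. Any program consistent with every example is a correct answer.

drop(2) | take(3) | caesar(20) | reverse

Check, running the answer program on each example:
  "vonmudp" -> "nmudp" -> "nmu" -> "hgo" -> "ogh"
  "lnrh" -> "rh" -> "rh" -> "lb" -> "bl"
  "fpmexnh" -> "mexnh" -> "mex" -> "gyr" -> "ryg"
  "ywutyvjhjhf" -> "utyvjhjhf" -> "uty" -> "ons" -> "sno"
  "fftcvotoobbj" -> "tcvotoobbj" -> "tcv" -> "nwp" -> "pwn"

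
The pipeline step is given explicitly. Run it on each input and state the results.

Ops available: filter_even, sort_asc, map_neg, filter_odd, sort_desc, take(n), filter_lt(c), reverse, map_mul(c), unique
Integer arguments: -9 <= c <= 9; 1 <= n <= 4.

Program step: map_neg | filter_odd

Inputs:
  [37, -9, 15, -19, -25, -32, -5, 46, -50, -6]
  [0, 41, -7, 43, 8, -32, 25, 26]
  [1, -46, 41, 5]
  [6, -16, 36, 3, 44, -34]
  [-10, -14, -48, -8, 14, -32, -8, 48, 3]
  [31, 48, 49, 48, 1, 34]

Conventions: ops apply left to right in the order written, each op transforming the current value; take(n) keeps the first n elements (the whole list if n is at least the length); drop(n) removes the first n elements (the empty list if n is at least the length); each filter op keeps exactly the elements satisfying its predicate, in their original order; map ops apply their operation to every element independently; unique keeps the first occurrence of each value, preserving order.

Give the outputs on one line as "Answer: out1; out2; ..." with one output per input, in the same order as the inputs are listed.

Execution, op by op:
  [37, -9, 15, -19, -25, -32, -5, 46, -50, -6] -> [-37, 9, -15, 19, 25, 32, 5, -46, 50, 6] -> [-37, 9, -15, 19, 25, 5]
  [0, 41, -7, 43, 8, -32, 25, 26] -> [0, -41, 7, -43, -8, 32, -25, -26] -> [-41, 7, -43, -25]
  [1, -46, 41, 5] -> [-1, 46, -41, -5] -> [-1, -41, -5]
  [6, -16, 36, 3, 44, -34] -> [-6, 16, -36, -3, -44, 34] -> [-3]
  [-10, -14, -48, -8, 14, -32, -8, 48, 3] -> [10, 14, 48, 8, -14, 32, 8, -48, -3] -> [-3]
  [31, 48, 49, 48, 1, 34] -> [-31, -48, -49, -48, -1, -34] -> [-31, -49, -1]

[-37, 9, -15, 19, 25, 5]; [-41, 7, -43, -25]; [-1, -41, -5]; [-3]; [-3]; [-31, -49, -1]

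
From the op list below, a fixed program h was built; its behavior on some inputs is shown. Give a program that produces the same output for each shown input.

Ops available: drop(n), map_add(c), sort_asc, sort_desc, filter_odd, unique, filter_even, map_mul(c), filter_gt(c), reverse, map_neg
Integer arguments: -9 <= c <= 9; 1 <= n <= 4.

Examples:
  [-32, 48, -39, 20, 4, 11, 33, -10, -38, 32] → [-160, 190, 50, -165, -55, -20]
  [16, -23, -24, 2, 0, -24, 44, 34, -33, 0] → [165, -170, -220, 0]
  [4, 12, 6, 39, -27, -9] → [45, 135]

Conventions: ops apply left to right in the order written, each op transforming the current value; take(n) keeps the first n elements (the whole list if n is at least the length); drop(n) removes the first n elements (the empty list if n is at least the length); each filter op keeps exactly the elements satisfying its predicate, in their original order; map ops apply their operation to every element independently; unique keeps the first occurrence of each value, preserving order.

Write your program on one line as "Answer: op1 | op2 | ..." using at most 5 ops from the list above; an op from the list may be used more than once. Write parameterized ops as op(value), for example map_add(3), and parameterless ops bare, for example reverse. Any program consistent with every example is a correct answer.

unique | map_mul(-5) | drop(4) | reverse

Check, running the answer program on each example:
  [-32, 48, -39, 20, 4, 11, 33, -10, -38, 32] -> [-32, 48, -39, 20, 4, 11, 33, -10, -38, 32] -> [160, -240, 195, -100, -20, -55, -165, 50, 190, -160] -> [-20, -55, -165, 50, 190, -160] -> [-160, 190, 50, -165, -55, -20]
  [16, -23, -24, 2, 0, -24, 44, 34, -33, 0] -> [16, -23, -24, 2, 0, 44, 34, -33] -> [-80, 115, 120, -10, 0, -220, -170, 165] -> [0, -220, -170, 165] -> [165, -170, -220, 0]
  [4, 12, 6, 39, -27, -9] -> [4, 12, 6, 39, -27, -9] -> [-20, -60, -30, -195, 135, 45] -> [135, 45] -> [45, 135]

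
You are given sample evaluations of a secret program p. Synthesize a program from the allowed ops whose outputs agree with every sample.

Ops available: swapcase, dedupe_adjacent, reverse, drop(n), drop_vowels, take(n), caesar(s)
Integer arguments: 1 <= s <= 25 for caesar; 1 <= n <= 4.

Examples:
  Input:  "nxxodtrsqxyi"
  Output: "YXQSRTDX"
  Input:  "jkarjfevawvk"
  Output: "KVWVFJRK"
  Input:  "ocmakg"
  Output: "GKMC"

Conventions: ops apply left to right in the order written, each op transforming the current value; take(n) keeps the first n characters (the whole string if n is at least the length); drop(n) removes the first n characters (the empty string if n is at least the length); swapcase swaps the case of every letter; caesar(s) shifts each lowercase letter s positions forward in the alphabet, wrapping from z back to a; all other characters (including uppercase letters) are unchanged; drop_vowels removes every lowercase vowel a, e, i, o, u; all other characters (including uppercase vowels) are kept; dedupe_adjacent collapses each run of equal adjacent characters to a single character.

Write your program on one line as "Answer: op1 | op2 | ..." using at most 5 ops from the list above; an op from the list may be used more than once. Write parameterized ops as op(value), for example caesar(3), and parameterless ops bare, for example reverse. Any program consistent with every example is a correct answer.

drop(1) | drop_vowels | reverse | dedupe_adjacent | swapcase

Check, running the answer program on each example:
  "nxxodtrsqxyi" -> "xxodtrsqxyi" -> "xxdtrsqxy" -> "yxqsrtdxx" -> "yxqsrtdx" -> "YXQSRTDX"
  "jkarjfevawvk" -> "karjfevawvk" -> "krjfvwvk" -> "kvwvfjrk" -> "kvwvfjrk" -> "KVWVFJRK"
  "ocmakg" -> "cmakg" -> "cmkg" -> "gkmc" -> "gkmc" -> "GKMC"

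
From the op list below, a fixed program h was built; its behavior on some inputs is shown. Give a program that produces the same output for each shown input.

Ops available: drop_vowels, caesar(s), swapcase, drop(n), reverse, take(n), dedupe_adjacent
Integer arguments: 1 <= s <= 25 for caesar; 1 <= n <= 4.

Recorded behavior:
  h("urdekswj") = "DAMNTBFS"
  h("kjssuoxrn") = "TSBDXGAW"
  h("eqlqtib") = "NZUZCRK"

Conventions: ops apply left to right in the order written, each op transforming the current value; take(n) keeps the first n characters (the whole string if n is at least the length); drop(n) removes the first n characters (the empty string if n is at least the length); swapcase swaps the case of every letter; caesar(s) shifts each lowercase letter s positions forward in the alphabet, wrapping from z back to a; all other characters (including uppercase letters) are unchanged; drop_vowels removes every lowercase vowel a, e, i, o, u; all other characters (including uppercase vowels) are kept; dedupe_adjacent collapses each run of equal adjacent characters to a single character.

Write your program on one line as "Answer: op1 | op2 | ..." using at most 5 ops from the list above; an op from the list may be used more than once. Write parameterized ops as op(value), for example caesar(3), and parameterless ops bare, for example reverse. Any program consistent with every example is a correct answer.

swapcase | dedupe_adjacent | swapcase | caesar(9) | swapcase

Check, running the answer program on each example:
  "urdekswj" -> "URDEKSWJ" -> "URDEKSWJ" -> "urdekswj" -> "damntbfs" -> "DAMNTBFS"
  "kjssuoxrn" -> "KJSSUOXRN" -> "KJSUOXRN" -> "kjsuoxrn" -> "tsbdxgaw" -> "TSBDXGAW"
  "eqlqtib" -> "EQLQTIB" -> "EQLQTIB" -> "eqlqtib" -> "nzuzcrk" -> "NZUZCRK"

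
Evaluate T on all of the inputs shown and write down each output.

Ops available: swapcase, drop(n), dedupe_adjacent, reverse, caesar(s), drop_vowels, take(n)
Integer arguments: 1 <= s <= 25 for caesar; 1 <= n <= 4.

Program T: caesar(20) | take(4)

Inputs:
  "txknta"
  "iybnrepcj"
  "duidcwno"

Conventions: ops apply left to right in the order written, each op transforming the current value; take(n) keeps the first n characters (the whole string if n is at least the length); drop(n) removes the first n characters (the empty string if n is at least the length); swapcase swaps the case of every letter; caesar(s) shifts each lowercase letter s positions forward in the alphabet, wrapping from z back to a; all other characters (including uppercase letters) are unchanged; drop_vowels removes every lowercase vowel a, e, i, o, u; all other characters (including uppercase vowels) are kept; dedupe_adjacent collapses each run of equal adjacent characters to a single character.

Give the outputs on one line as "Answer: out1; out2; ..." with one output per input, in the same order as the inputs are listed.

Execution, op by op:
  "txknta" -> "nrehnu" -> "nreh"
  "iybnrepcj" -> "csvhlyjwd" -> "csvh"
  "duidcwno" -> "xocxwqhi" -> "xocx"

"nreh"; "csvh"; "xocx"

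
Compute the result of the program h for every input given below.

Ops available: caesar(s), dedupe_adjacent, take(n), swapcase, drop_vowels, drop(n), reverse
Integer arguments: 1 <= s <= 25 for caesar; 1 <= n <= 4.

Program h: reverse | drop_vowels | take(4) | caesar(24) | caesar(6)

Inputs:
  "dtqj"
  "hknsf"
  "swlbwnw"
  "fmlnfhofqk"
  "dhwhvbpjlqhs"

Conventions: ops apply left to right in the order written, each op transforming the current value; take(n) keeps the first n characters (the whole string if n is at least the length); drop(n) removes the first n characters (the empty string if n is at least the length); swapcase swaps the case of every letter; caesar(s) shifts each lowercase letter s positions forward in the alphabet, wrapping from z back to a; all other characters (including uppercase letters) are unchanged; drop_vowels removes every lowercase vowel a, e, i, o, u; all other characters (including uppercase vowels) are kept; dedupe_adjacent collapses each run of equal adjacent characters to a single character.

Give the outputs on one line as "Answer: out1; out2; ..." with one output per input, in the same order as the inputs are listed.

Execution, op by op:
  "dtqj" -> "jqtd" -> "jqtd" -> "jqtd" -> "horb" -> "nuxh"
  "hknsf" -> "fsnkh" -> "fsnkh" -> "fsnk" -> "dqli" -> "jwro"
  "swlbwnw" -> "wnwblws" -> "wnwblws" -> "wnwb" -> "uluz" -> "araf"
  "fmlnfhofqk" -> "kqfohfnlmf" -> "kqfhfnlmf" -> "kqfh" -> "iodf" -> "oujl"
  "dhwhvbpjlqhs" -> "shqljpbvhwhd" -> "shqljpbvhwhd" -> "shql" -> "qfoj" -> "wlup"

"nuxh"; "jwro"; "araf"; "oujl"; "wlup"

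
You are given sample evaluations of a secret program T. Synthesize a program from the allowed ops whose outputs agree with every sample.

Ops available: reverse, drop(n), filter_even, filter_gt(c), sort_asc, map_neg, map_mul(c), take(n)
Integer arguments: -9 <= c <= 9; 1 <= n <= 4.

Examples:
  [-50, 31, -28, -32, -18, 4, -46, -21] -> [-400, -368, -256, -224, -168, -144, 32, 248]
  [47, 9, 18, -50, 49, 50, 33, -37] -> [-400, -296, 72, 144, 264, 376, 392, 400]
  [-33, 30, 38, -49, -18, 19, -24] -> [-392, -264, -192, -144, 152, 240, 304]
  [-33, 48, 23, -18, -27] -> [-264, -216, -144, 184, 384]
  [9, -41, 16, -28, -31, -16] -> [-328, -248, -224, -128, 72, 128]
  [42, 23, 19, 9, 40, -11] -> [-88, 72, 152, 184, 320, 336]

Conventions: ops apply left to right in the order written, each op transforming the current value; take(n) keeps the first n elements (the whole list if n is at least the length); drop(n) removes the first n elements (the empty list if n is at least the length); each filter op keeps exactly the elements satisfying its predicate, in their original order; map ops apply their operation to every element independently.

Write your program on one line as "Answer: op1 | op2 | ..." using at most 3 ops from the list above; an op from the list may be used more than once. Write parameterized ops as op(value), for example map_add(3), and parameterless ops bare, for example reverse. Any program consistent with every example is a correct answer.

sort_asc | map_mul(8)

Check, running the answer program on each example:
  [-50, 31, -28, -32, -18, 4, -46, -21] -> [-50, -46, -32, -28, -21, -18, 4, 31] -> [-400, -368, -256, -224, -168, -144, 32, 248]
  [47, 9, 18, -50, 49, 50, 33, -37] -> [-50, -37, 9, 18, 33, 47, 49, 50] -> [-400, -296, 72, 144, 264, 376, 392, 400]
  [-33, 30, 38, -49, -18, 19, -24] -> [-49, -33, -24, -18, 19, 30, 38] -> [-392, -264, -192, -144, 152, 240, 304]
  [-33, 48, 23, -18, -27] -> [-33, -27, -18, 23, 48] -> [-264, -216, -144, 184, 384]
  [9, -41, 16, -28, -31, -16] -> [-41, -31, -28, -16, 9, 16] -> [-328, -248, -224, -128, 72, 128]
  [42, 23, 19, 9, 40, -11] -> [-11, 9, 19, 23, 40, 42] -> [-88, 72, 152, 184, 320, 336]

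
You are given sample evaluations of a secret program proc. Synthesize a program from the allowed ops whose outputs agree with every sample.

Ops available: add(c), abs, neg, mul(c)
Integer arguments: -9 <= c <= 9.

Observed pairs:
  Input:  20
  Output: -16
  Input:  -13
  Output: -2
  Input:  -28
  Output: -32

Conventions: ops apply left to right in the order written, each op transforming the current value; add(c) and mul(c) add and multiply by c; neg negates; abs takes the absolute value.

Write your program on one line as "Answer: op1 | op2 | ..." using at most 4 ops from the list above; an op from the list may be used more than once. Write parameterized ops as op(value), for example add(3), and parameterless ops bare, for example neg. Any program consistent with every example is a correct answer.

abs | add(-9) | mul(-2) | add(6)

Check, running the answer program on each example:
  20 -> 20 -> 11 -> -22 -> -16
  -13 -> 13 -> 4 -> -8 -> -2
  -28 -> 28 -> 19 -> -38 -> -32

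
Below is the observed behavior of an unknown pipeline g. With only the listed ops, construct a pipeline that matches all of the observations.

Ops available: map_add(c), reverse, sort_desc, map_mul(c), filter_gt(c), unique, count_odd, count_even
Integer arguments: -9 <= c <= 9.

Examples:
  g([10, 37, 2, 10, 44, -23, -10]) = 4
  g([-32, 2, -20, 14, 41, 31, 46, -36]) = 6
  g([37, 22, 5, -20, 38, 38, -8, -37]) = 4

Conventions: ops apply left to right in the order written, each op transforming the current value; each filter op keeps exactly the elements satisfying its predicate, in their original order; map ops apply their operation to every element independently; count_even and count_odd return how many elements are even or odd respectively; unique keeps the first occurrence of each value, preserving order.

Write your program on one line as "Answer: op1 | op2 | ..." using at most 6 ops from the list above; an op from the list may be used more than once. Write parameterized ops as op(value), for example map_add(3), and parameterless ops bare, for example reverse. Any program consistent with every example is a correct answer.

map_mul(9) | map_add(7) | sort_desc | unique | count_odd

Check, running the answer program on each example:
  [10, 37, 2, 10, 44, -23, -10] -> [90, 333, 18, 90, 396, -207, -90] -> [97, 340, 25, 97, 403, -200, -83] -> [403, 340, 97, 97, 25, -83, -200] -> [403, 340, 97, 25, -83, -200] -> 4
  [-32, 2, -20, 14, 41, 31, 46, -36] -> [-288, 18, -180, 126, 369, 279, 414, -324] -> [-281, 25, -173, 133, 376, 286, 421, -317] -> [421, 376, 286, 133, 25, -173, -281, -317] -> [421, 376, 286, 133, 25, -173, -281, -317] -> 6
  [37, 22, 5, -20, 38, 38, -8, -37] -> [333, 198, 45, -180, 342, 342, -72, -333] -> [340, 205, 52, -173, 349, 349, -65, -326] -> [349, 349, 340, 205, 52, -65, -173, -326] -> [349, 340, 205, 52, -65, -173, -326] -> 4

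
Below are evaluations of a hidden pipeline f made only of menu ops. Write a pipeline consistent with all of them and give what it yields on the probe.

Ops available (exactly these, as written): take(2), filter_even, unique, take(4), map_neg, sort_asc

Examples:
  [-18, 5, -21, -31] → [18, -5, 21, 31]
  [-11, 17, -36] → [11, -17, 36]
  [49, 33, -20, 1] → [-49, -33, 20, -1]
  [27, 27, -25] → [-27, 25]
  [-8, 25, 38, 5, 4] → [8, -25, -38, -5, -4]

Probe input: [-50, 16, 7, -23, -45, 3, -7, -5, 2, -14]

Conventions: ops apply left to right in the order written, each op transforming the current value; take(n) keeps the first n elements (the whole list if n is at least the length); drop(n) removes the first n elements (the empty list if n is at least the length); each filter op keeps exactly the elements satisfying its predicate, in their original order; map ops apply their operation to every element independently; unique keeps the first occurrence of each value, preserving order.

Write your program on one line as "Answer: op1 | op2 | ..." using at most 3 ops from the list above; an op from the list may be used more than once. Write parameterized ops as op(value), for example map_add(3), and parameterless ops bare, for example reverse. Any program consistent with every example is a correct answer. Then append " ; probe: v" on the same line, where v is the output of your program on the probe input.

map_neg | unique ; probe: [50, -16, -7, 23, 45, -3, 7, 5, -2, 14]

Check, running the answer program on each example:
  [-18, 5, -21, -31] -> [18, -5, 21, 31] -> [18, -5, 21, 31]
  [-11, 17, -36] -> [11, -17, 36] -> [11, -17, 36]
  [49, 33, -20, 1] -> [-49, -33, 20, -1] -> [-49, -33, 20, -1]
  [27, 27, -25] -> [-27, -27, 25] -> [-27, 25]
  [-8, 25, 38, 5, 4] -> [8, -25, -38, -5, -4] -> [8, -25, -38, -5, -4]
  probe: [-50, 16, 7, -23, -45, 3, -7, -5, 2, -14] -> [50, -16, -7, 23, 45, -3, 7, 5, -2, 14] -> [50, -16, -7, 23, 45, -3, 7, 5, -2, 14]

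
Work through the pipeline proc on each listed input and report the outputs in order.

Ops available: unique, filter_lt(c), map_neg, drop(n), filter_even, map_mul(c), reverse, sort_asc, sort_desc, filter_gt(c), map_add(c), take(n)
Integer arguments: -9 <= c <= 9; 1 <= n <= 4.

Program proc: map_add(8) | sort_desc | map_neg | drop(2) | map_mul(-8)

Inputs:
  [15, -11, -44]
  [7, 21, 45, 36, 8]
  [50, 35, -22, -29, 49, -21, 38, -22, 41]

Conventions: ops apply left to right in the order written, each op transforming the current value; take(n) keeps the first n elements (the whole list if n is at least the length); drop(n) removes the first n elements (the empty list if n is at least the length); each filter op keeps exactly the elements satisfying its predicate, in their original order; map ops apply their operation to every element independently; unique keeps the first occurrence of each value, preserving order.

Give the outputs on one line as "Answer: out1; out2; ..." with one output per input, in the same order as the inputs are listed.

[-288]; [232, 128, 120]; [392, 368, 344, -104, -112, -112, -168]

Execution, op by op:
  [15, -11, -44] -> [23, -3, -36] -> [23, -3, -36] -> [-23, 3, 36] -> [36] -> [-288]
  [7, 21, 45, 36, 8] -> [15, 29, 53, 44, 16] -> [53, 44, 29, 16, 15] -> [-53, -44, -29, -16, -15] -> [-29, -16, -15] -> [232, 128, 120]
  [50, 35, -22, -29, 49, -21, 38, -22, 41] -> [58, 43, -14, -21, 57, -13, 46, -14, 49] -> [58, 57, 49, 46, 43, -13, -14, -14, -21] -> [-58, -57, -49, -46, -43, 13, 14, 14, 21] -> [-49, -46, -43, 13, 14, 14, 21] -> [392, 368, 344, -104, -112, -112, -168]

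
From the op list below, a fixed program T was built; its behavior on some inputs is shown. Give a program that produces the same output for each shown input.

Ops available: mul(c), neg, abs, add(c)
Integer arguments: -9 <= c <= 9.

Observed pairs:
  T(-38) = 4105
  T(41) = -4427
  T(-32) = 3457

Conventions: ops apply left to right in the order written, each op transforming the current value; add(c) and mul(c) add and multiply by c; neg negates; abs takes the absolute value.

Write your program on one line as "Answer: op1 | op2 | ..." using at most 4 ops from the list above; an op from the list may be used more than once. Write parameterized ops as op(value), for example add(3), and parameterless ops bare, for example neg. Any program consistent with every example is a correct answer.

mul(3) | mul(-4) | mul(9) | add(1)

Check, running the answer program on each example:
  -38 -> -114 -> 456 -> 4104 -> 4105
  41 -> 123 -> -492 -> -4428 -> -4427
  -32 -> -96 -> 384 -> 3456 -> 3457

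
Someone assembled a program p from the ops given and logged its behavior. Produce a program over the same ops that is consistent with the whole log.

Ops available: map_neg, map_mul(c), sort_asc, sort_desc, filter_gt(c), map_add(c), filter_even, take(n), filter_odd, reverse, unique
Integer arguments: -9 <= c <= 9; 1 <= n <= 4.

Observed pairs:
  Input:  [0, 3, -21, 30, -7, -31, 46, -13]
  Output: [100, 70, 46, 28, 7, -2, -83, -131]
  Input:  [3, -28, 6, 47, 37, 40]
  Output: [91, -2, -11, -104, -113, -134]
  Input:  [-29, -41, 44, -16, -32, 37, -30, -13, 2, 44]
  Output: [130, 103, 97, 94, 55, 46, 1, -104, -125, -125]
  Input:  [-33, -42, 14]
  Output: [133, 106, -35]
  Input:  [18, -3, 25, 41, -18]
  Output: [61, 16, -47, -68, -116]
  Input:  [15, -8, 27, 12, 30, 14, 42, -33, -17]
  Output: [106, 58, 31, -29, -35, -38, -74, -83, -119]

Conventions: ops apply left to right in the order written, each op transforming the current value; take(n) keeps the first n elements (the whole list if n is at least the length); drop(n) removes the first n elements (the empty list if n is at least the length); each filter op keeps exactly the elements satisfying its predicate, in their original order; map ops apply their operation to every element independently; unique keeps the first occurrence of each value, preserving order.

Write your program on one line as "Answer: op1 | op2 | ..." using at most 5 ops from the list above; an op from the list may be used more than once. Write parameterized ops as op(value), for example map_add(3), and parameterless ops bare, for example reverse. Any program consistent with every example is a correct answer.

map_mul(3) | sort_asc | map_add(-7) | map_neg

Check, running the answer program on each example:
  [0, 3, -21, 30, -7, -31, 46, -13] -> [0, 9, -63, 90, -21, -93, 138, -39] -> [-93, -63, -39, -21, 0, 9, 90, 138] -> [-100, -70, -46, -28, -7, 2, 83, 131] -> [100, 70, 46, 28, 7, -2, -83, -131]
  [3, -28, 6, 47, 37, 40] -> [9, -84, 18, 141, 111, 120] -> [-84, 9, 18, 111, 120, 141] -> [-91, 2, 11, 104, 113, 134] -> [91, -2, -11, -104, -113, -134]
  [-29, -41, 44, -16, -32, 37, -30, -13, 2, 44] -> [-87, -123, 132, -48, -96, 111, -90, -39, 6, 132] -> [-123, -96, -90, -87, -48, -39, 6, 111, 132, 132] -> [-130, -103, -97, -94, -55, -46, -1, 104, 125, 125] -> [130, 103, 97, 94, 55, 46, 1, -104, -125, -125]
  [-33, -42, 14] -> [-99, -126, 42] -> [-126, -99, 42] -> [-133, -106, 35] -> [133, 106, -35]
  [18, -3, 25, 41, -18] -> [54, -9, 75, 123, -54] -> [-54, -9, 54, 75, 123] -> [-61, -16, 47, 68, 116] -> [61, 16, -47, -68, -116]
  [15, -8, 27, 12, 30, 14, 42, -33, -17] -> [45, -24, 81, 36, 90, 42, 126, -99, -51] -> [-99, -51, -24, 36, 42, 45, 81, 90, 126] -> [-106, -58, -31, 29, 35, 38, 74, 83, 119] -> [106, 58, 31, -29, -35, -38, -74, -83, -119]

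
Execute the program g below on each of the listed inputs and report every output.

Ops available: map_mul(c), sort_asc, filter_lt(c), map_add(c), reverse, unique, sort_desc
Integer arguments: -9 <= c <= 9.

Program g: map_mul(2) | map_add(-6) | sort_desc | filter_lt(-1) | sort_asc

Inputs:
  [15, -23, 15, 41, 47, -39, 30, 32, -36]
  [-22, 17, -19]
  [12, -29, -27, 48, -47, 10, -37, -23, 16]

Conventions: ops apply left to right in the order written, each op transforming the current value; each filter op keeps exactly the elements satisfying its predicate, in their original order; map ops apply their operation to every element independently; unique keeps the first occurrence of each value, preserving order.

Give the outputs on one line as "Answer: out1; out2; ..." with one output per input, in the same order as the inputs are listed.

[-84, -78, -52]; [-50, -44]; [-100, -80, -64, -60, -52]

Execution, op by op:
  [15, -23, 15, 41, 47, -39, 30, 32, -36] -> [30, -46, 30, 82, 94, -78, 60, 64, -72] -> [24, -52, 24, 76, 88, -84, 54, 58, -78] -> [88, 76, 58, 54, 24, 24, -52, -78, -84] -> [-52, -78, -84] -> [-84, -78, -52]
  [-22, 17, -19] -> [-44, 34, -38] -> [-50, 28, -44] -> [28, -44, -50] -> [-44, -50] -> [-50, -44]
  [12, -29, -27, 48, -47, 10, -37, -23, 16] -> [24, -58, -54, 96, -94, 20, -74, -46, 32] -> [18, -64, -60, 90, -100, 14, -80, -52, 26] -> [90, 26, 18, 14, -52, -60, -64, -80, -100] -> [-52, -60, -64, -80, -100] -> [-100, -80, -64, -60, -52]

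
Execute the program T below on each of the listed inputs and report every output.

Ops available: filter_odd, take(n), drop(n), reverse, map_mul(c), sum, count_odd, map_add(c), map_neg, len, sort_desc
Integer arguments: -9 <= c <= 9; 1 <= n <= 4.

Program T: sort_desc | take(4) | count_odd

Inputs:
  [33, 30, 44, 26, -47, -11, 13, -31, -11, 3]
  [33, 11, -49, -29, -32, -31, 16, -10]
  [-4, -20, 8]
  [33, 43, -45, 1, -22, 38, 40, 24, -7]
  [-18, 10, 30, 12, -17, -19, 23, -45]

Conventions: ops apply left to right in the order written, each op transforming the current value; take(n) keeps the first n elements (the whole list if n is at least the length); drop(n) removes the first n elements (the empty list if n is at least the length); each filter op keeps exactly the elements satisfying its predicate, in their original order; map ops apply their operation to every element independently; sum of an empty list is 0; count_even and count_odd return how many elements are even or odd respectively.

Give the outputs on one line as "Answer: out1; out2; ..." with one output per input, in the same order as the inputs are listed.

1; 2; 0; 2; 1

Execution, op by op:
  [33, 30, 44, 26, -47, -11, 13, -31, -11, 3] -> [44, 33, 30, 26, 13, 3, -11, -11, -31, -47] -> [44, 33, 30, 26] -> 1
  [33, 11, -49, -29, -32, -31, 16, -10] -> [33, 16, 11, -10, -29, -31, -32, -49] -> [33, 16, 11, -10] -> 2
  [-4, -20, 8] -> [8, -4, -20] -> [8, -4, -20] -> 0
  [33, 43, -45, 1, -22, 38, 40, 24, -7] -> [43, 40, 38, 33, 24, 1, -7, -22, -45] -> [43, 40, 38, 33] -> 2
  [-18, 10, 30, 12, -17, -19, 23, -45] -> [30, 23, 12, 10, -17, -18, -19, -45] -> [30, 23, 12, 10] -> 1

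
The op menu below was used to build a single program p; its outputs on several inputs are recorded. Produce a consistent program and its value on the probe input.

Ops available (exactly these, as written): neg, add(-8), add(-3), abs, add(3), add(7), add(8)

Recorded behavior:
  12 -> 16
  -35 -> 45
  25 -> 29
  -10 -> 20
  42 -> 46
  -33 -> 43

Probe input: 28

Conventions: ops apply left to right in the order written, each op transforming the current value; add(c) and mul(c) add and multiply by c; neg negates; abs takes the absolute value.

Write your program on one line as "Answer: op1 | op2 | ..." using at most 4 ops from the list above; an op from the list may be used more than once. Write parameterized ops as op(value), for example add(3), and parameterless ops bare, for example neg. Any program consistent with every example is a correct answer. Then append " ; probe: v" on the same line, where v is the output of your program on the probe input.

add(-3) | abs | add(7) ; probe: 32

Check, running the answer program on each example:
  12 -> 9 -> 9 -> 16
  -35 -> -38 -> 38 -> 45
  25 -> 22 -> 22 -> 29
  -10 -> -13 -> 13 -> 20
  42 -> 39 -> 39 -> 46
  -33 -> -36 -> 36 -> 43
  probe: 28 -> 25 -> 25 -> 32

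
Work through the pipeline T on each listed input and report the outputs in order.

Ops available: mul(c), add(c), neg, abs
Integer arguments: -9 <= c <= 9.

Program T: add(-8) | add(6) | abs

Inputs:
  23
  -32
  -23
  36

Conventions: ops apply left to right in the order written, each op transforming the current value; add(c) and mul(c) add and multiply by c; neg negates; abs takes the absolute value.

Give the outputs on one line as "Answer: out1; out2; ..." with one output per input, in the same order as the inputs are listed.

21; 34; 25; 34

Execution, op by op:
  23 -> 15 -> 21 -> 21
  -32 -> -40 -> -34 -> 34
  -23 -> -31 -> -25 -> 25
  36 -> 28 -> 34 -> 34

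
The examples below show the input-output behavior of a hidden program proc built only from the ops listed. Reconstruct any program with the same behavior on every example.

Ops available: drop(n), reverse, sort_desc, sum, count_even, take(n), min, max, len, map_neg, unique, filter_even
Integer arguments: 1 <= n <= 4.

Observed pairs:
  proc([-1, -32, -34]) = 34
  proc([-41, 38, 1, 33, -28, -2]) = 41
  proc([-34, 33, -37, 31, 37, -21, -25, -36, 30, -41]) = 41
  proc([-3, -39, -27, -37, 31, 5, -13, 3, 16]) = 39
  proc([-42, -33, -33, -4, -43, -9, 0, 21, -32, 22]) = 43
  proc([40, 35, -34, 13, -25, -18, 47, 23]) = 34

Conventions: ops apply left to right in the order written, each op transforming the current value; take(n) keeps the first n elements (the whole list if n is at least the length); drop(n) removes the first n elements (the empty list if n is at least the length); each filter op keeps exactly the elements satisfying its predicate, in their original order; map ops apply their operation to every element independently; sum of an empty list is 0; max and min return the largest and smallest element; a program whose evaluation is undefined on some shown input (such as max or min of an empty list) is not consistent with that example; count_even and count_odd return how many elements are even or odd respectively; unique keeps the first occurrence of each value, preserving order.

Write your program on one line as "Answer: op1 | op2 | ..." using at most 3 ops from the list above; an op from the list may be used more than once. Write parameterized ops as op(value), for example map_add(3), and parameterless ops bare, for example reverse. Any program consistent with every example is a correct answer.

reverse | map_neg | max

Check, running the answer program on each example:
  [-1, -32, -34] -> [-34, -32, -1] -> [34, 32, 1] -> 34
  [-41, 38, 1, 33, -28, -2] -> [-2, -28, 33, 1, 38, -41] -> [2, 28, -33, -1, -38, 41] -> 41
  [-34, 33, -37, 31, 37, -21, -25, -36, 30, -41] -> [-41, 30, -36, -25, -21, 37, 31, -37, 33, -34] -> [41, -30, 36, 25, 21, -37, -31, 37, -33, 34] -> 41
  [-3, -39, -27, -37, 31, 5, -13, 3, 16] -> [16, 3, -13, 5, 31, -37, -27, -39, -3] -> [-16, -3, 13, -5, -31, 37, 27, 39, 3] -> 39
  [-42, -33, -33, -4, -43, -9, 0, 21, -32, 22] -> [22, -32, 21, 0, -9, -43, -4, -33, -33, -42] -> [-22, 32, -21, 0, 9, 43, 4, 33, 33, 42] -> 43
  [40, 35, -34, 13, -25, -18, 47, 23] -> [23, 47, -18, -25, 13, -34, 35, 40] -> [-23, -47, 18, 25, -13, 34, -35, -40] -> 34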